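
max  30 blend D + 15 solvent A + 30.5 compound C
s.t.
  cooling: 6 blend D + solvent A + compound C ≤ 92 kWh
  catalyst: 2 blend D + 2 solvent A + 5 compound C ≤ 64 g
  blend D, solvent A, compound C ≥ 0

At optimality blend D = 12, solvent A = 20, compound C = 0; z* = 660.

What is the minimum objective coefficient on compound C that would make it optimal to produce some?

Check each constraint at x*: cooling 92/92 (tight); catalyst 64/64 (tight).
The binding rows give the dual system: 6·y_cooling + 2·y_catalyst = 30 and 1·y_cooling + 2·y_catalyst = 15.
→ y_cooling = 3 and y_catalyst = 6.
compound C enters the basis when its profit ≥ yᵀa₃ = 3·1 + 6·5 = 33.

33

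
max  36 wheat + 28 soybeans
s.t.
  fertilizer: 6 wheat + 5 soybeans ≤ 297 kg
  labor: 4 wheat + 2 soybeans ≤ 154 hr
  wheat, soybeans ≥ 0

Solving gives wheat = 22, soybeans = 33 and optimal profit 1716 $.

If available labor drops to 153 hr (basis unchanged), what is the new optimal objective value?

Check each constraint at x*: fertilizer 297/297 (tight); labor 154/154 (tight).
The binding rows give the dual system: 6·y_fertilizer + 4·y_labor = 36 and 5·y_fertilizer + 2·y_labor = 28.
This yields shadow prices y_fertilizer = 5, y_labor = 1.5.
Δz = y_labor·Δb = 1.5 × (-1) = -1.5, so new z* = 1716 − 1.5 = 1714.5.

1714.5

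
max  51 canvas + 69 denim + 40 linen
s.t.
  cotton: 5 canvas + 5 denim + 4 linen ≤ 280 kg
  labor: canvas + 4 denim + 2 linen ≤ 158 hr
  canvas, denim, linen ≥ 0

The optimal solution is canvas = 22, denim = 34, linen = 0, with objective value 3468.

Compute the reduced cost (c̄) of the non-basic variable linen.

-8

At the optimum: cotton uses 280 of 280 (binding); labor uses 158 of 158 (binding).
The binding rows give the dual system: 5·y_cotton + 1·y_labor = 51 and 5·y_cotton + 4·y_labor = 69.
This yields shadow prices y_cotton = 9, y_labor = 6.
Reduced cost of linen: c₃ − yᵀa₃ = 40 − (9·4 + 6·2) = 40 − 48 = -8.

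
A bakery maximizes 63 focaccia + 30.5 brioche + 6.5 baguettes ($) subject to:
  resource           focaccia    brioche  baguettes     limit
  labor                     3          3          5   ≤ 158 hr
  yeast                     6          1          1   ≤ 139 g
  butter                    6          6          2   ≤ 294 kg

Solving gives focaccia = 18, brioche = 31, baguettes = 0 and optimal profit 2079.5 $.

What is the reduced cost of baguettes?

-8

Binding: yeast and butter. Non-binding: labor (11 unused).
Since labor is not tight, its dual is 0.
Dual feasibility on the basic columns requires 6·y_yeast + 6·y_butter = 63, 1·y_yeast + 6·y_butter = 30.5.
Solving: y_yeast = 6.5, y_butter = 4.
Reduced cost of baguettes: c₃ − yᵀa₃ = 6.5 − (6.5·1 + 4·2) = 6.5 − 14.5 = -8.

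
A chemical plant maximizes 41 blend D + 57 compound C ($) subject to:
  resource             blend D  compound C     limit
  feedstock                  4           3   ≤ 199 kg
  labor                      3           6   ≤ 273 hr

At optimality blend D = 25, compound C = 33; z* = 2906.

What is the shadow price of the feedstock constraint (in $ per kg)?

5

Both feedstock and labor are binding at x*.
The binding rows give the dual system: 4·y_feedstock + 3·y_labor = 41 and 3·y_feedstock + 6·y_labor = 57.
→ y_feedstock = 5 and y_labor = 7.
Shadow price of feedstock = 5.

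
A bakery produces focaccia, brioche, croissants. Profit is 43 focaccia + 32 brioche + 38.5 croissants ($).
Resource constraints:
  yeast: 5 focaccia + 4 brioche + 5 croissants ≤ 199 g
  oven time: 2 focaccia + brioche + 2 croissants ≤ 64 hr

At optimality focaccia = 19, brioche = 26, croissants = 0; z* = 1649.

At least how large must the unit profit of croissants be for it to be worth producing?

Both yeast and oven time are binding at x*.
From A_Bᵀ y = c: 5·y_yeast + 2·y_oven time = 43; 4·y_yeast + 1·y_oven time = 32.
→ y_yeast = 7 and y_oven time = 4.
croissants enters the basis when its profit ≥ yᵀa₃ = 7·5 + 4·2 = 43.

43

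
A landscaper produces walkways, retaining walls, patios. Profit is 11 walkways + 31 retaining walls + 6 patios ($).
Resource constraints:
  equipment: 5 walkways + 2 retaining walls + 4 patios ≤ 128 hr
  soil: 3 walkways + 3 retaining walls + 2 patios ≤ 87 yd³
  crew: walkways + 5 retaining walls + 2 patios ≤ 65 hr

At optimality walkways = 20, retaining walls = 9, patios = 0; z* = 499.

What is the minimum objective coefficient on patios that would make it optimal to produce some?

14

Check each constraint at x*: equipment 118/128 (slack 10); soil 87/87 (tight); crew 65/65 (tight).
Slack constraints have shadow price 0 (complementary slackness).
From A_Bᵀ y = c: 3·y_soil + 1·y_crew = 11; 3·y_soil + 5·y_crew = 31.
Solving: y_soil = 2, y_crew = 5.
patios enters the basis when its profit ≥ yᵀa₃ = 2·2 + 5·2 = 14.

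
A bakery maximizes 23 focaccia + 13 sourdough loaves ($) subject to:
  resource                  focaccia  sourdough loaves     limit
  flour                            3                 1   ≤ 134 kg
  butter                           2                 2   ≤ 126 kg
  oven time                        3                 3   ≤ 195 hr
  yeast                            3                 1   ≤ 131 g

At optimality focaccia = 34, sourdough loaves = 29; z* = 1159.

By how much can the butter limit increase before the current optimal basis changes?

4

Binding constraints: butter, yeast. The basis is B = [[2,2],[3,1]] with det -4.
Per unit increase in butter, x* moves by d = (-0.25, 0.75).
The basis stays optimal until oven time becomes binding; allowable increase = 4 kg.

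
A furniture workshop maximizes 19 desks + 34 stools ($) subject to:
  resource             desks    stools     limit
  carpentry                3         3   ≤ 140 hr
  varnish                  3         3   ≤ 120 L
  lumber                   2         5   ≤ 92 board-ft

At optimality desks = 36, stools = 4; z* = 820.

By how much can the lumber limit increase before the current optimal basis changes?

Binding constraints: varnish, lumber. The basis is B = [[3,3],[2,5]] with det 9.
Per unit increase in lumber, x* moves by d = (-0.3333, 0.3333).
The basis stays optimal until desks reaches 0; allowable increase = 108 board-ft.

108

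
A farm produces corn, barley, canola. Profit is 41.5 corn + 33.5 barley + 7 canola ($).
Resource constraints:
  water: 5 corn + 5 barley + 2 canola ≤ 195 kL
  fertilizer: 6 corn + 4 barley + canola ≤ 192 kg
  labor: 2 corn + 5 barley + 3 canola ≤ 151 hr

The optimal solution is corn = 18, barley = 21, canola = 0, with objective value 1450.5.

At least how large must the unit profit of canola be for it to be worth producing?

Binding: water and fertilizer. Non-binding: labor (10 unused).
Slack constraints have shadow price 0 (complementary slackness).
From A_Bᵀ y = c: 5·y_water + 6·y_fertilizer = 41.5; 5·y_water + 4·y_fertilizer = 33.5.
→ y_water = 3.5 and y_fertilizer = 4.
canola enters the basis when its profit ≥ yᵀa₃ = 3.5·2 + 4·1 = 11.

11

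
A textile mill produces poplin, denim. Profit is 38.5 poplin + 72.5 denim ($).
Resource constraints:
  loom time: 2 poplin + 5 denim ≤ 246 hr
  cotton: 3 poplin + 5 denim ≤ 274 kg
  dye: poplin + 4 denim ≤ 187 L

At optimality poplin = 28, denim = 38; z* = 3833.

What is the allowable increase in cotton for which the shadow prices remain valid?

Binding constraints: loom time, cotton. The basis is B = [[2,5],[3,5]] with det -5.
Per unit increase in cotton, x* moves by d = (1, -0.4).
The basis stays optimal until denim reaches 0; allowable increase = 95 kg.

95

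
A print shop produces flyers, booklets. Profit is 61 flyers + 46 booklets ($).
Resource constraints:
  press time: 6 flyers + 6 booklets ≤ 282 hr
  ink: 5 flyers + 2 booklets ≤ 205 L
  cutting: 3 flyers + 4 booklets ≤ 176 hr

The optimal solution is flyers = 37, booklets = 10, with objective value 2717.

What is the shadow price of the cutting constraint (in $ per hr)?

At the optimum: press time uses 282 of 282 (binding); ink uses 205 of 205 (binding); cutting uses 151 of 176 (slack = 25).
Slack constraints have shadow price 0 (complementary slackness).
From A_Bᵀ y = c: 6·y_press time + 5·y_ink = 61; 6·y_press time + 2·y_ink = 46.
→ y_press time = 6 and y_ink = 5.
Shadow price of cutting = 0.

0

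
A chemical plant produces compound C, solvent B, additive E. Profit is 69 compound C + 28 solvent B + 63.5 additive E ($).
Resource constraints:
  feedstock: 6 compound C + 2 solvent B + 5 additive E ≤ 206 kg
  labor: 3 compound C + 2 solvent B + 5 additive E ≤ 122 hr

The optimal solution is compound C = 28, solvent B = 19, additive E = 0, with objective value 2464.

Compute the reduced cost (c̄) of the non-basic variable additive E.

-6.5

Both feedstock and labor are binding at x*.
The binding rows give the dual system: 6·y_feedstock + 3·y_labor = 69 and 2·y_feedstock + 2·y_labor = 28.
Solving: y_feedstock = 9, y_labor = 5.
Reduced cost of additive E: c₃ − yᵀa₃ = 63.5 − (9·5 + 5·5) = 63.5 − 70 = -6.5.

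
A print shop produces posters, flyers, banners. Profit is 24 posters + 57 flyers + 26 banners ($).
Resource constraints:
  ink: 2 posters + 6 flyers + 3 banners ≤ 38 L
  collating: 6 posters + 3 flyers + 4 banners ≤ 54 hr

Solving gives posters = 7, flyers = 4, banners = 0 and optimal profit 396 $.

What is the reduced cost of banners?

-5

At the optimum: ink uses 38 of 38 (binding); collating uses 54 of 54 (binding).
From A_Bᵀ y = c: 2·y_ink + 6·y_collating = 24; 6·y_ink + 3·y_collating = 57.
→ y_ink = 9 and y_collating = 1.
Reduced cost of banners: c₃ − yᵀa₃ = 26 − (9·3 + 1·4) = 26 − 31 = -5.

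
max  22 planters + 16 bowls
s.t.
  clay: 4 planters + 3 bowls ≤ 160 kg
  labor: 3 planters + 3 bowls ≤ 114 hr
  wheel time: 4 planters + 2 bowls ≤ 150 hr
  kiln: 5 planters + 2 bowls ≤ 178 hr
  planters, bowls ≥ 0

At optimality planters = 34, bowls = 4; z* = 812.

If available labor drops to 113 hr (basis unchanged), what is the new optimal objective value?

808

Check each constraint at x*: clay 148/160 (slack 12); labor 114/114 (tight); wheel time 144/150 (slack 6); kiln 178/178 (tight).
By complementary slackness, y = 0 for the non-binding constraints.
Dual feasibility on the basic columns requires 3·y_labor + 5·y_kiln = 22, 3·y_labor + 2·y_kiln = 16.
This yields shadow prices y_labor = 4, y_kiln = 2.
Δz = y_labor·Δb = 4 × (-1) = -4, so new z* = 812 − 4 = 808.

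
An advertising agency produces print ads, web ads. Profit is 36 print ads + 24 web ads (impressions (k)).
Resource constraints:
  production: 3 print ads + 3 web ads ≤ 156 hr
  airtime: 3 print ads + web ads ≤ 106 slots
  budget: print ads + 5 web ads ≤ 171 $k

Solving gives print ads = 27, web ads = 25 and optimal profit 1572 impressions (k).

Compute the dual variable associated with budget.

At the optimum: production uses 156 of 156 (binding); airtime uses 106 of 106 (binding); budget uses 152 of 171 (slack = 19).
Since budget is not tight, its dual is 0.
The binding rows give the dual system: 3·y_production + 3·y_airtime = 36 and 3·y_production + 1·y_airtime = 24.
This yields shadow prices y_production = 6, y_airtime = 6.
Shadow price of budget = 0.

0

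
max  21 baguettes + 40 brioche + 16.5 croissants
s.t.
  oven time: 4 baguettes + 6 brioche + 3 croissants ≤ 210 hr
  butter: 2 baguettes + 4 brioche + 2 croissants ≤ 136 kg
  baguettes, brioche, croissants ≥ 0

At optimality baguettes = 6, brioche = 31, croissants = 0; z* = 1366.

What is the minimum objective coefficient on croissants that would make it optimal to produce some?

20

At the optimum: oven time uses 210 of 210 (binding); butter uses 136 of 136 (binding).
From A_Bᵀ y = c: 4·y_oven time + 2·y_butter = 21; 6·y_oven time + 4·y_butter = 40.
→ y_oven time = 1 and y_butter = 8.5.
croissants enters the basis when its profit ≥ yᵀa₃ = 1·3 + 8.5·2 = 20.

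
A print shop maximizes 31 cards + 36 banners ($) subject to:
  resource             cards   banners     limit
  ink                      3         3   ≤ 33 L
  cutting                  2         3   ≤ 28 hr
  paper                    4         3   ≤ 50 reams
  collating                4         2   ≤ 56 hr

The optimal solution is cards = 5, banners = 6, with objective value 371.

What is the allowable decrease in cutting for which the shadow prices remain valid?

6

Binding constraints: ink, cutting. The basis is B = [[3,3],[2,3]] with det 3.
Per unit decrease in cutting, x* moves by d = (1, -1).
The basis stays optimal until banners reaches 0; allowable decrease = 6 hr.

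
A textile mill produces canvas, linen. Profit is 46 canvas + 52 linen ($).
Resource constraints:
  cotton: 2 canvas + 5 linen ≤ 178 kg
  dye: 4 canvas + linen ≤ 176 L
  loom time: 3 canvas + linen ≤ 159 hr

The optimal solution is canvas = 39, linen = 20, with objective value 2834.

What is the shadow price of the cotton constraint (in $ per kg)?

9

Check each constraint at x*: cotton 178/178 (tight); dye 176/176 (tight); loom time 137/159 (slack 22).
Slack constraints have shadow price 0 (complementary slackness).
The binding rows give the dual system: 2·y_cotton + 4·y_dye = 46 and 5·y_cotton + 1·y_dye = 52.
This yields shadow prices y_cotton = 9, y_dye = 7.
Shadow price of cotton = 9.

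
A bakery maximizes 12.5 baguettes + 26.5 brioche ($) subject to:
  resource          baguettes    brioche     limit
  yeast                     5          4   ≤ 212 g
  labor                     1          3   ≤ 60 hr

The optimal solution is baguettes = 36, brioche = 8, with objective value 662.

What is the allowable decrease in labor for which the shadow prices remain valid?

17.6

Binding constraints: yeast, labor. The basis is B = [[5,4],[1,3]] with det 11.
Per unit decrease in labor, x* moves by d = (0.3636, -0.4545).
The basis stays optimal until brioche reaches 0; allowable decrease = 17.6 hr.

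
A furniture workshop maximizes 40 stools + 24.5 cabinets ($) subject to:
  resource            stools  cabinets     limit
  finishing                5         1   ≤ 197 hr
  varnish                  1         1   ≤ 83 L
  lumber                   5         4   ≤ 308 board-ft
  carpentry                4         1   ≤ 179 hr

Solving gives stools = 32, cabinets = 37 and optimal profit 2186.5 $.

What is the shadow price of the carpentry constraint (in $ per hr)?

0

Check each constraint at x*: finishing 197/197 (tight); varnish 69/83 (slack 14); lumber 308/308 (tight); carpentry 165/179 (slack 14).
Since varnish, carpentry are not tight, their duals are 0.
Dual feasibility on the basic columns requires 5·y_finishing + 5·y_lumber = 40, 1·y_finishing + 4·y_lumber = 24.5.
This yields shadow prices y_finishing = 2.5, y_lumber = 5.5.
Shadow price of carpentry = 0.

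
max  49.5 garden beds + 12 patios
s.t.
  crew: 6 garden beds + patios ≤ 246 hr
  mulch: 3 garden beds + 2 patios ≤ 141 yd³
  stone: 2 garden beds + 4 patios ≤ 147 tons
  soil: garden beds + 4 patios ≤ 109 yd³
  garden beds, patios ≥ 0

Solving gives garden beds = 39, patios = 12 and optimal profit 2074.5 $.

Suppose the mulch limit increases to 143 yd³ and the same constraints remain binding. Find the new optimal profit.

2079.5

At the optimum: crew uses 246 of 246 (binding); mulch uses 141 of 141 (binding); stone uses 126 of 147 (slack = 21); soil uses 87 of 109 (slack = 22).
Slack constraints have shadow price 0 (complementary slackness).
The binding rows give the dual system: 6·y_crew + 3·y_mulch = 49.5 and 1·y_crew + 2·y_mulch = 12.
→ y_crew = 7 and y_mulch = 2.5.
Δz = y_mulch·Δb = 2.5 × (2) = 5, so new z* = 2074.5 + 5 = 2079.5.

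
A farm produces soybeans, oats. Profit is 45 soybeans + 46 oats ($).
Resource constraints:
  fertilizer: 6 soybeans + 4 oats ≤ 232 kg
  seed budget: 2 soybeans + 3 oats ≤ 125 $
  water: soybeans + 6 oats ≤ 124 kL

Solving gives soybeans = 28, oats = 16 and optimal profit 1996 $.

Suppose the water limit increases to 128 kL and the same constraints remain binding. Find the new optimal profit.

2008

At the optimum: fertilizer uses 232 of 232 (binding); seed budget uses 104 of 125 (slack = 21); water uses 124 of 124 (binding).
Since seed budget is not tight, its dual is 0.
Dual feasibility on the basic columns requires 6·y_fertilizer + 1·y_water = 45, 4·y_fertilizer + 6·y_water = 46.
Solving: y_fertilizer = 7, y_water = 3.
Δz = y_water·Δb = 3 × (4) = 12, so new z* = 1996 + 12 = 2008.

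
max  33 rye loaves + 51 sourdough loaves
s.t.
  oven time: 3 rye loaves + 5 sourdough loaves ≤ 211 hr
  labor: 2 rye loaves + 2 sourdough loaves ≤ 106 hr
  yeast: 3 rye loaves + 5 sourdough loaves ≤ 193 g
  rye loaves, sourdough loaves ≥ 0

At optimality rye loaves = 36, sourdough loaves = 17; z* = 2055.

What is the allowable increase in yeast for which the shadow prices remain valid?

18

Binding constraints: labor, yeast. The basis is B = [[2,2],[3,5]] with det 4.
Per unit increase in yeast, x* moves by d = (-0.5, 0.5).
The basis stays optimal until oven time becomes binding; allowable increase = 18 g.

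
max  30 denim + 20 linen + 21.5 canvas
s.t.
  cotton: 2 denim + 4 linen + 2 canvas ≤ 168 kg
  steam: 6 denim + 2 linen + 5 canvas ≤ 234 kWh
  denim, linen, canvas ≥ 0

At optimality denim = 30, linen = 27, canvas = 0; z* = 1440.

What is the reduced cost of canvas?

-4.5

Both cotton and steam are binding at x*.
From A_Bᵀ y = c: 2·y_cotton + 6·y_steam = 30; 4·y_cotton + 2·y_steam = 20.
→ y_cotton = 3 and y_steam = 4.
Reduced cost of canvas: c₃ − yᵀa₃ = 21.5 − (3·2 + 4·5) = 21.5 − 26 = -4.5.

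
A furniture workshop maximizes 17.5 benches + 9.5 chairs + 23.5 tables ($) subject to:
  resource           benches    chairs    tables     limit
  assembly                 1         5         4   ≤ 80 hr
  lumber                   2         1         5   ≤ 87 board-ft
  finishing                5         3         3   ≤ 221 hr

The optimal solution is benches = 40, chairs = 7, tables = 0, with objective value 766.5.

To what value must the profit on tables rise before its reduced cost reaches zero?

29.5

Check each constraint at x*: assembly 75/80 (slack 5); lumber 87/87 (tight); finishing 221/221 (tight).
Since assembly is not tight, its dual is 0.
Dual feasibility on the basic columns requires 2·y_lumber + 5·y_finishing = 17.5, 1·y_lumber + 3·y_finishing = 9.5.
→ y_lumber = 5 and y_finishing = 1.5.
tables enters the basis when its profit ≥ yᵀa₃ = 5·5 + 1.5·3 = 29.5.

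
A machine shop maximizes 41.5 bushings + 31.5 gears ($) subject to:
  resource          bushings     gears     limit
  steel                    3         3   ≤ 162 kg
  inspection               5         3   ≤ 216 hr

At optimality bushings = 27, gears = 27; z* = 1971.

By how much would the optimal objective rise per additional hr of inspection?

Both steel and inspection are binding at x*.
From A_Bᵀ y = c: 3·y_steel + 5·y_inspection = 41.5; 3·y_steel + 3·y_inspection = 31.5.
→ y_steel = 5.5 and y_inspection = 5.
Shadow price of inspection = 5.

5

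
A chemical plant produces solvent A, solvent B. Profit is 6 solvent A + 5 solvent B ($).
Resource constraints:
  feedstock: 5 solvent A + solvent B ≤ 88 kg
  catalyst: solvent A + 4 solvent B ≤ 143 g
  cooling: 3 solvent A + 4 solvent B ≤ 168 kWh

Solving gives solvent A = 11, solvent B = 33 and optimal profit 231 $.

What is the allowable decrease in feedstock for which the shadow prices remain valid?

52.25

Binding constraints: feedstock, catalyst. The basis is B = [[5,1],[1,4]] with det 19.
Per unit decrease in feedstock, x* moves by d = (-0.2105, 0.0526).
The basis stays optimal until solvent A reaches 0; allowable decrease = 52.25 kg.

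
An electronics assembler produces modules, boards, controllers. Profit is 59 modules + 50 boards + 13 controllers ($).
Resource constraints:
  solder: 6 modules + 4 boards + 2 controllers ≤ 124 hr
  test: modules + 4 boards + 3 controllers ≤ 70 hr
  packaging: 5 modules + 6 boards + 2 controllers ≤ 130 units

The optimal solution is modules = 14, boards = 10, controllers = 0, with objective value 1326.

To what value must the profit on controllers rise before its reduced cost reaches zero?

21

Binding: solder and packaging. Non-binding: test (16 unused).
Slack constraints have shadow price 0 (complementary slackness).
The binding rows give the dual system: 6·y_solder + 5·y_packaging = 59 and 4·y_solder + 6·y_packaging = 50.
→ y_solder = 6.5 and y_packaging = 4.
controllers enters the basis when its profit ≥ yᵀa₃ = 6.5·2 + 4·2 = 21.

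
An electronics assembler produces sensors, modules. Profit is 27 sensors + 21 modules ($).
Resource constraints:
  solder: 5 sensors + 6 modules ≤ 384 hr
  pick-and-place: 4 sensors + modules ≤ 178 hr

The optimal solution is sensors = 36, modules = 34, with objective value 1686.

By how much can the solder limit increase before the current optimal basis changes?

684

Binding constraints: solder, pick-and-place. The basis is B = [[5,6],[4,1]] with det -19.
Per unit increase in solder, x* moves by d = (-0.0526, 0.2105).
The basis stays optimal until sensors reaches 0; allowable increase = 684 hr.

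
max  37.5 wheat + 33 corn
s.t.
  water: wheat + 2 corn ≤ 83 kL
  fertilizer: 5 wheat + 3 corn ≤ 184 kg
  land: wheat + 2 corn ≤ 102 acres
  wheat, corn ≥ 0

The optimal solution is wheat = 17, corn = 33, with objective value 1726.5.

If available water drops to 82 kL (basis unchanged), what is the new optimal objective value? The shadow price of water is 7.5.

1719

Δb = -1, so new z* = 1726.5 + (7.5)·(-1) = 1726.5 − 7.5 = 1719.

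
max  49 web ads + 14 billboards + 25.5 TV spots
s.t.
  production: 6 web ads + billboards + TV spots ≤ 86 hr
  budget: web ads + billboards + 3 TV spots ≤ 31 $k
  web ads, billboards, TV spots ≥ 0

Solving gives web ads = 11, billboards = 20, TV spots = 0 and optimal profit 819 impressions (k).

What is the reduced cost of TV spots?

-2.5

At the optimum: production uses 86 of 86 (binding); budget uses 31 of 31 (binding).
Dual feasibility on the basic columns requires 6·y_production + 1·y_budget = 49, 1·y_production + 1·y_budget = 14.
This yields shadow prices y_production = 7, y_budget = 7.
Reduced cost of TV spots: c₃ − yᵀa₃ = 25.5 − (7·1 + 7·3) = 25.5 − 28 = -2.5.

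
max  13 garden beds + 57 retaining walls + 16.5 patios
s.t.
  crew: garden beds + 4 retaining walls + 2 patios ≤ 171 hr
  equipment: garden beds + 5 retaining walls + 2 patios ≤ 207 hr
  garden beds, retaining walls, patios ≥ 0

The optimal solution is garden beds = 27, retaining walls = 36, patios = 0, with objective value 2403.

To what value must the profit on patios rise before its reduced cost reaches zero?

Check each constraint at x*: crew 171/171 (tight); equipment 207/207 (tight).
Dual feasibility on the basic columns requires 1·y_crew + 1·y_equipment = 13, 4·y_crew + 5·y_equipment = 57.
→ y_crew = 8 and y_equipment = 5.
patios enters the basis when its profit ≥ yᵀa₃ = 8·2 + 5·2 = 26.

26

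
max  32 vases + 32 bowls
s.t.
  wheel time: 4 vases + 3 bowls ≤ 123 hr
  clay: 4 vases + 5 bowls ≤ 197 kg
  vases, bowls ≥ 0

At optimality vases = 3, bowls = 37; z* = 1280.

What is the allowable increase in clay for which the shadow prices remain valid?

Binding constraints: wheel time, clay. The basis is B = [[4,3],[4,5]] with det 8.
Per unit increase in clay, x* moves by d = (-0.375, 0.5).
The basis stays optimal until vases reaches 0; allowable increase = 8 kg.

8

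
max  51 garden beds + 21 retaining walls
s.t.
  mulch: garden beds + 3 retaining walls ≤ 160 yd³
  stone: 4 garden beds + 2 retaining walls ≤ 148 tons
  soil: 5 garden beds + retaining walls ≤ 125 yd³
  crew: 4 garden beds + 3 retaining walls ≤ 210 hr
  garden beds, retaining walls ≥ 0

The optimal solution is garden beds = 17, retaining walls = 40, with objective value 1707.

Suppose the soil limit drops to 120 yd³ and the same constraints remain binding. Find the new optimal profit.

1692

At the optimum: mulch uses 137 of 160 (slack = 23); stone uses 148 of 148 (binding); soil uses 125 of 125 (binding); crew uses 188 of 210 (slack = 22).
By complementary slackness, y = 0 for the non-binding constraints.
From A_Bᵀ y = c: 4·y_stone + 5·y_soil = 51; 2·y_stone + 1·y_soil = 21.
→ y_stone = 9 and y_soil = 3.
Δz = y_soil·Δb = 3 × (-5) = -15, so new z* = 1707 − 15 = 1692.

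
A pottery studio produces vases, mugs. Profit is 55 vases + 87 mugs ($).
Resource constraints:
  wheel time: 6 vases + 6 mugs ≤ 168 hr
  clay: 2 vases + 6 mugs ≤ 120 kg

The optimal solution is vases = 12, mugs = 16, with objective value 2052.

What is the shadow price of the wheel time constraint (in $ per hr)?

6.5

Check each constraint at x*: wheel time 168/168 (tight); clay 120/120 (tight).
Dual feasibility on the basic columns requires 6·y_wheel time + 2·y_clay = 55, 6·y_wheel time + 6·y_clay = 87.
This yields shadow prices y_wheel time = 6.5, y_clay = 8.
Shadow price of wheel time = 6.5.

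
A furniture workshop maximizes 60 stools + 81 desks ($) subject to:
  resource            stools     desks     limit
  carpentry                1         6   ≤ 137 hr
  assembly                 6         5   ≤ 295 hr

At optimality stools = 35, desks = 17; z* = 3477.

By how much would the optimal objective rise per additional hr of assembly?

9

Both carpentry and assembly are binding at x*.
The binding rows give the dual system: 1·y_carpentry + 6·y_assembly = 60 and 6·y_carpentry + 5·y_assembly = 81.
→ y_carpentry = 6 and y_assembly = 9.
Shadow price of assembly = 9.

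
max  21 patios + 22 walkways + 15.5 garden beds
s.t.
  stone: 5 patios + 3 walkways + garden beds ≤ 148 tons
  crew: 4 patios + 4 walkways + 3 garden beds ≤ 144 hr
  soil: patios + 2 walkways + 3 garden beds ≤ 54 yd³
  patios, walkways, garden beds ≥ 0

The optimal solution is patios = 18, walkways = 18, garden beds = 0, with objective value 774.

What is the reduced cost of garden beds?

Binding: crew and soil. Non-binding: stone (4 unused).
Slack constraints have shadow price 0 (complementary slackness).
The binding rows give the dual system: 4·y_crew + 1·y_soil = 21 and 4·y_crew + 2·y_soil = 22.
Solving: y_crew = 5, y_soil = 1.
Reduced cost of garden beds: c₃ − yᵀa₃ = 15.5 − (5·3 + 1·3) = 15.5 − 18 = -2.5.

-2.5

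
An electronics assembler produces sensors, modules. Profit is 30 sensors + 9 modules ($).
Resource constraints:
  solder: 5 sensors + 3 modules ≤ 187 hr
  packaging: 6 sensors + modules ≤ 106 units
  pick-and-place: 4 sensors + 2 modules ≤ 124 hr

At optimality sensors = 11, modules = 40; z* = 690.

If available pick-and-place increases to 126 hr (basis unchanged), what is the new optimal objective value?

At the optimum: solder uses 175 of 187 (slack = 12); packaging uses 106 of 106 (binding); pick-and-place uses 124 of 124 (binding).
Since solder is not tight, its dual is 0.
Dual feasibility on the basic columns requires 6·y_packaging + 4·y_pick-and-place = 30, 1·y_packaging + 2·y_pick-and-place = 9.
This yields shadow prices y_packaging = 3, y_pick-and-place = 3.
Δz = y_pick-and-place·Δb = 3 × (2) = 6, so new z* = 690 + 6 = 696.

696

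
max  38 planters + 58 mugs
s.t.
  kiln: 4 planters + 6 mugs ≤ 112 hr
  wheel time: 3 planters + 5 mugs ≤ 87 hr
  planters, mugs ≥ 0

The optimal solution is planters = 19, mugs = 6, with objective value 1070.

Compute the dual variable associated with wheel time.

At the optimum: kiln uses 112 of 112 (binding); wheel time uses 87 of 87 (binding).
From A_Bᵀ y = c: 4·y_kiln + 3·y_wheel time = 38; 6·y_kiln + 5·y_wheel time = 58.
Solving: y_kiln = 8, y_wheel time = 2.
Shadow price of wheel time = 2.

2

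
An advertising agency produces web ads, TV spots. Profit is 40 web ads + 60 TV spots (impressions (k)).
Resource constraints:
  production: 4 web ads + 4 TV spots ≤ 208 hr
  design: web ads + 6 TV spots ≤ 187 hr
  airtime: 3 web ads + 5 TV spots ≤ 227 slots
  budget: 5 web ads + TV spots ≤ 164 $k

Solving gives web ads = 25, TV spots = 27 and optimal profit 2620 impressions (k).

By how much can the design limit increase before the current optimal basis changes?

Binding constraints: production, design. The basis is B = [[4,4],[1,6]] with det 20.
Per unit increase in design, x* moves by d = (-0.2, 0.2).
The basis stays optimal until airtime becomes binding; allowable increase = 42.5 hr.

42.5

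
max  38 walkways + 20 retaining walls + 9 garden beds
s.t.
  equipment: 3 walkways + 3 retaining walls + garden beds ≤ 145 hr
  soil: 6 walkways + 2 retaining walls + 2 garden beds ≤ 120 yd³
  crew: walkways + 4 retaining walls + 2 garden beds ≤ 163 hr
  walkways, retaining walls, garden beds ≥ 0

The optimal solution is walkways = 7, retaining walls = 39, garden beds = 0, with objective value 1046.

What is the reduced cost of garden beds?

-7

At the optimum: equipment uses 138 of 145 (slack = 7); soil uses 120 of 120 (binding); crew uses 163 of 163 (binding).
By complementary slackness, y = 0 for the non-binding constraint.
The binding rows give the dual system: 6·y_soil + 1·y_crew = 38 and 2·y_soil + 4·y_crew = 20.
Solving: y_soil = 6, y_crew = 2.
Reduced cost of garden beds: c₃ − yᵀa₃ = 9 − (6·2 + 2·2) = 9 − 16 = -7.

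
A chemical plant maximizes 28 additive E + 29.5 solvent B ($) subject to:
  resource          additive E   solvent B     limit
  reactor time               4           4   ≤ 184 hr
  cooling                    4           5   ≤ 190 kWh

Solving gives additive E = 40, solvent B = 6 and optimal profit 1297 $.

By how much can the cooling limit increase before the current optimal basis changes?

Binding constraints: reactor time, cooling. The basis is B = [[4,4],[4,5]] with det 4.
Per unit increase in cooling, x* moves by d = (-1, 1).
The basis stays optimal until additive E reaches 0; allowable increase = 40 kWh.

40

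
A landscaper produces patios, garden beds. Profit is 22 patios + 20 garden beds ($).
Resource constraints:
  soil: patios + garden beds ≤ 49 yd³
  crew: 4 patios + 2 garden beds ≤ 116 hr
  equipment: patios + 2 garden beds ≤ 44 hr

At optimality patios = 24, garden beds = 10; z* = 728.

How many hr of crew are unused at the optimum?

0

crew used = 4·24 + 2·10 = 116; slack = 116 − 116 = 0.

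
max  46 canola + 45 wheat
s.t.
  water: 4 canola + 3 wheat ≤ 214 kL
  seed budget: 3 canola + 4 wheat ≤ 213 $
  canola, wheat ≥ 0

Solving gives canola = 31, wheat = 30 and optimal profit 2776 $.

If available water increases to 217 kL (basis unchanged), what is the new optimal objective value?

At the optimum: water uses 214 of 214 (binding); seed budget uses 213 of 213 (binding).
From A_Bᵀ y = c: 4·y_water + 3·y_seed budget = 46; 3·y_water + 4·y_seed budget = 45.
→ y_water = 7 and y_seed budget = 6.
Δz = y_water·Δb = 7 × (3) = 21, so new z* = 2776 + 21 = 2797.

2797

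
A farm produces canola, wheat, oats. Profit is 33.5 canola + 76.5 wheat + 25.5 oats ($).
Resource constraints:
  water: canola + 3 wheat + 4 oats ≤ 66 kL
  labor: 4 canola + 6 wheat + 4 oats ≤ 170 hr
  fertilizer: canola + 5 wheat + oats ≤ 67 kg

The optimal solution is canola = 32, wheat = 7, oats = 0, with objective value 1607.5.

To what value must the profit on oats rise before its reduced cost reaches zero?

Check each constraint at x*: water 53/66 (slack 13); labor 170/170 (tight); fertilizer 67/67 (tight).
Since water is not tight, its dual is 0.
Dual feasibility on the basic columns requires 4·y_labor + 1·y_fertilizer = 33.5, 6·y_labor + 5·y_fertilizer = 76.5.
→ y_labor = 6.5 and y_fertilizer = 7.5.
oats enters the basis when its profit ≥ yᵀa₃ = 6.5·4 + 7.5·1 = 33.5.

33.5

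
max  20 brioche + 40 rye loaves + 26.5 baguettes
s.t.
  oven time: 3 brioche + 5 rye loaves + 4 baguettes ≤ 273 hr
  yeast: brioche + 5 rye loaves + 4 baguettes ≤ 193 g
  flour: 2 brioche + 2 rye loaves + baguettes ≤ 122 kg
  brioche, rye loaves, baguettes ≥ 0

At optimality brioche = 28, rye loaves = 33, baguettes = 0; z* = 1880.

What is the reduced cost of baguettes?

Check each constraint at x*: oven time 249/273 (slack 24); yeast 193/193 (tight); flour 122/122 (tight).
Slack constraints have shadow price 0 (complementary slackness).
The binding rows give the dual system: 1·y_yeast + 2·y_flour = 20 and 5·y_yeast + 2·y_flour = 40.
→ y_yeast = 5 and y_flour = 7.5.
Reduced cost of baguettes: c₃ − yᵀa₃ = 26.5 − (5·4 + 7.5·1) = 26.5 − 27.5 = -1.

-1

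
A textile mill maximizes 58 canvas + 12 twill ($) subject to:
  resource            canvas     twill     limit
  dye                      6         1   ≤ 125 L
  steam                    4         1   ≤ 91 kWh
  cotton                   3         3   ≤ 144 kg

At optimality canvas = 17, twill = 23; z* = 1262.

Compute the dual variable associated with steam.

At the optimum: dye uses 125 of 125 (binding); steam uses 91 of 91 (binding); cotton uses 120 of 144 (slack = 24).
Slack constraints have shadow price 0 (complementary slackness).
From A_Bᵀ y = c: 6·y_dye + 4·y_steam = 58; 1·y_dye + 1·y_steam = 12.
This yields shadow prices y_dye = 5, y_steam = 7.
Shadow price of steam = 7.

7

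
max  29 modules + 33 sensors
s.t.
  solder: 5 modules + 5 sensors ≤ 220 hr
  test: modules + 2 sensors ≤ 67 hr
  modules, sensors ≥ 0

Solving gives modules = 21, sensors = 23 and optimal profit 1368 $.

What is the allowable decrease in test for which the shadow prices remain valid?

Binding constraints: solder, test. The basis is B = [[5,5],[1,2]] with det 5.
Per unit decrease in test, x* moves by d = (1, -1).
The basis stays optimal until sensors reaches 0; allowable decrease = 23 hr.

23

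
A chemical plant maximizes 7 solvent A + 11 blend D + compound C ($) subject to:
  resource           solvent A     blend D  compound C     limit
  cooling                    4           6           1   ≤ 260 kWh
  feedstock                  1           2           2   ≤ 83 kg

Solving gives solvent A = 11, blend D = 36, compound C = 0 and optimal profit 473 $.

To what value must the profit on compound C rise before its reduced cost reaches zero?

3.5

At the optimum: cooling uses 260 of 260 (binding); feedstock uses 83 of 83 (binding).
From A_Bᵀ y = c: 4·y_cooling + 1·y_feedstock = 7; 6·y_cooling + 2·y_feedstock = 11.
Solving: y_cooling = 1.5, y_feedstock = 1.
compound C enters the basis when its profit ≥ yᵀa₃ = 1.5·1 + 1·2 = 3.5.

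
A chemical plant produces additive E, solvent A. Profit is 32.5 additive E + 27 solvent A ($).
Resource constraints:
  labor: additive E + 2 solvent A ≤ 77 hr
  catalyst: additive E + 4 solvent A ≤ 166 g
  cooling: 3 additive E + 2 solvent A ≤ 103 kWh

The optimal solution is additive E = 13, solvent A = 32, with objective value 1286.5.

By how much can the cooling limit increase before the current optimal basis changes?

Binding constraints: labor, cooling. The basis is B = [[1,2],[3,2]] with det -4.
Per unit increase in cooling, x* moves by d = (0.5, -0.25).
The basis stays optimal until solvent A reaches 0; allowable increase = 128 kWh.

128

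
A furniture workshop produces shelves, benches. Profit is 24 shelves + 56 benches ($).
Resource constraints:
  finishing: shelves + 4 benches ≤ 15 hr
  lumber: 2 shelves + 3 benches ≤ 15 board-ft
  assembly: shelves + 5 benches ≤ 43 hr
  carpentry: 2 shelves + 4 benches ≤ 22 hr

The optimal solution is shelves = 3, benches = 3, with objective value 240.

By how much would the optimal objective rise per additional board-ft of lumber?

8

Check each constraint at x*: finishing 15/15 (tight); lumber 15/15 (tight); assembly 18/43 (slack 25); carpentry 18/22 (slack 4).
Slack constraints have shadow price 0 (complementary slackness).
Dual feasibility on the basic columns requires 1·y_finishing + 2·y_lumber = 24, 4·y_finishing + 3·y_lumber = 56.
→ y_finishing = 8 and y_lumber = 8.
Shadow price of lumber = 8.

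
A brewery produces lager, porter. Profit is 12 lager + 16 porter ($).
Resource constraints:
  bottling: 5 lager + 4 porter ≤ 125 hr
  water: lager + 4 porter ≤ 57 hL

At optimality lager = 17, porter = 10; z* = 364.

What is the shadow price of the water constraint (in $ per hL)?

2

At the optimum: bottling uses 125 of 125 (binding); water uses 57 of 57 (binding).
From A_Bᵀ y = c: 5·y_bottling + 1·y_water = 12; 4·y_bottling + 4·y_water = 16.
This yields shadow prices y_bottling = 2, y_water = 2.
Shadow price of water = 2.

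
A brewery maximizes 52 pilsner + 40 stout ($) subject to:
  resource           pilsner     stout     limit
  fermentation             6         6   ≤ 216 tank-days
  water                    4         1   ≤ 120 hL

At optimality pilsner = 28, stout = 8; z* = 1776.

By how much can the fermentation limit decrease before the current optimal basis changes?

36

Binding constraints: fermentation, water. The basis is B = [[6,6],[4,1]] with det -18.
Per unit decrease in fermentation, x* moves by d = (0.0556, -0.2222).
The basis stays optimal until stout reaches 0; allowable decrease = 36 tank-days.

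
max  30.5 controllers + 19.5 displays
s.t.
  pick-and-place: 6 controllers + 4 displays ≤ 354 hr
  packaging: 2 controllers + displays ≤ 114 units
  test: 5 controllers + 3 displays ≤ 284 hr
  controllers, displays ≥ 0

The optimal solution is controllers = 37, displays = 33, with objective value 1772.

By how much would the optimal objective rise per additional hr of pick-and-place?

3

At the optimum: pick-and-place uses 354 of 354 (binding); packaging uses 107 of 114 (slack = 7); test uses 284 of 284 (binding).
By complementary slackness, y = 0 for the non-binding constraint.
The binding rows give the dual system: 6·y_pick-and-place + 5·y_test = 30.5 and 4·y_pick-and-place + 3·y_test = 19.5.
Solving: y_pick-and-place = 3, y_test = 2.5.
Shadow price of pick-and-place = 3.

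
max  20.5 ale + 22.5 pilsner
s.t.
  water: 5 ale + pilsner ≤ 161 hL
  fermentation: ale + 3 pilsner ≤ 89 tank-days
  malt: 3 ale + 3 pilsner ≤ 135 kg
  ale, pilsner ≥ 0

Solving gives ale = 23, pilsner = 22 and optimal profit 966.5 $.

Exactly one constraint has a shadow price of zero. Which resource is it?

water: 137/161 (slack 24)
fermentation: 89/89 (binding)
malt: 135/135 (binding)
By complementary slackness, a constraint with positive slack has shadow price 0 → water.

water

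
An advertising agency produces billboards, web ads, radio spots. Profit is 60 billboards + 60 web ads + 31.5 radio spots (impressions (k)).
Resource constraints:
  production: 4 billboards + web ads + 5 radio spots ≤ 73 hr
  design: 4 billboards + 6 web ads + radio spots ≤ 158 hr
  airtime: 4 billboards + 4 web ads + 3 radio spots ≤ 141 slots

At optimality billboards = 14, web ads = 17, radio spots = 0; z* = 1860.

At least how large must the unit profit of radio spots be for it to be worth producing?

At the optimum: production uses 73 of 73 (binding); design uses 158 of 158 (binding); airtime uses 124 of 141 (slack = 17).
Since airtime is not tight, its dual is 0.
From A_Bᵀ y = c: 4·y_production + 4·y_design = 60; 1·y_production + 6·y_design = 60.
→ y_production = 6 and y_design = 9.
radio spots enters the basis when its profit ≥ yᵀa₃ = 6·5 + 9·1 = 39.

39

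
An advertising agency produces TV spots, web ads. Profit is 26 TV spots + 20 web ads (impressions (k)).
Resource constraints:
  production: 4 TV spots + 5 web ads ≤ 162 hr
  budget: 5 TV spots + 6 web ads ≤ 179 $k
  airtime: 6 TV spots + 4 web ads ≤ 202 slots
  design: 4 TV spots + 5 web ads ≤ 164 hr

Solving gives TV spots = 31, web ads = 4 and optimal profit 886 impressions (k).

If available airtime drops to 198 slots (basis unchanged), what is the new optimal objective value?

At the optimum: production uses 144 of 162 (slack = 18); budget uses 179 of 179 (binding); airtime uses 202 of 202 (binding); design uses 144 of 164 (slack = 20).
By complementary slackness, y = 0 for the non-binding constraints.
Dual feasibility on the basic columns requires 5·y_budget + 6·y_airtime = 26, 6·y_budget + 4·y_airtime = 20.
→ y_budget = 1 and y_airtime = 3.5.
Δz = y_airtime·Δb = 3.5 × (-4) = -14, so new z* = 886 − 14 = 872.

872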